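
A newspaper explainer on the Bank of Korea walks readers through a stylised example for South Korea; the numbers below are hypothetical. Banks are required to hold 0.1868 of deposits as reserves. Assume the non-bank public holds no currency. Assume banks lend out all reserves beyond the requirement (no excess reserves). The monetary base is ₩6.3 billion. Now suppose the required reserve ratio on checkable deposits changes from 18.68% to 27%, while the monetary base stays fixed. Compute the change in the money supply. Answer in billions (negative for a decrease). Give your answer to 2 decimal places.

-10.39 billion

Initially m₁ = 1 / (0.1868) ≈ 5.3533, so M₁ = 5.3533 × 6.3 ≈ 33.7258 billion.
After the change m₂ = 1 / (0.27) ≈ 3.7037, so M₂ = 3.7037 × 6.3 ≈ 23.3333 billion.
ΔM = M₂ − M₁ = 23.3333 − 33.7258 = -10.3925 billion.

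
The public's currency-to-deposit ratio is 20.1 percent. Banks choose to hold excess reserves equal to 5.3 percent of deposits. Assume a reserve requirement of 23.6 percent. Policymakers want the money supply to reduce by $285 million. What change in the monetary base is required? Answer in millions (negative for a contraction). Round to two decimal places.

The money multiplier is m = (1 + c) / (rr + e + c) = (1 + 0.201) / (0.236 + 0.053 + 0.201) ≈ 2.451020.
ΔMB = ΔM / m = (−285) / 2.451020 ≈ -116.2781 million.

-116.28 million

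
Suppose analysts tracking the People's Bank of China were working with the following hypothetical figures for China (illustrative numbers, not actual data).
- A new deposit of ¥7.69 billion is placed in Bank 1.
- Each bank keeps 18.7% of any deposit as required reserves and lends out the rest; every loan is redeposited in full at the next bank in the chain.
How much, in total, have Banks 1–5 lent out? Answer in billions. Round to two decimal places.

Bank i lends (1 − rr)^i of the original deposit: Bank 1 lends 7.69·0.8130 ≈ 6.2520, Bank 2 lends 7.69·0.8130² ≈ 5.0829, and so on.
Summing a geometric series: total = 7.69·[0.8130·(1 − 0.8130^5) / (1 − 0.8130)] ≈ 21.5581 billion.

¥21.56 billion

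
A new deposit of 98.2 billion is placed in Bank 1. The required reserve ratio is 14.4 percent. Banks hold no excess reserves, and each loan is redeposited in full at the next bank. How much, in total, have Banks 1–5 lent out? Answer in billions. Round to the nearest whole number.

315 billion

Bank i lends (1 − rr)^i of the original deposit: Bank 1 lends 98.2·0.8560 = 84.0592, Bank 2 lends 98.2·0.8560² ≈ 71.9547, and so on.
Summing a geometric series: total = 98.2·[0.8560·(1 − 0.8560^5) / (1 − 0.8560)] ≈ 315.4624 billion.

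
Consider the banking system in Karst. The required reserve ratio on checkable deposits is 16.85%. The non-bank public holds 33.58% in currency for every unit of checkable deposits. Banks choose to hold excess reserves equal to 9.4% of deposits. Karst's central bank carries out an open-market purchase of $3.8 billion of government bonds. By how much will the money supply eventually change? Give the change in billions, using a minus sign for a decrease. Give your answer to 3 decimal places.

The money multiplier is m = (1 + c) / (rr + e + c) = (1 + 0.3358) / (0.1685 + 0.094 + 0.3358) ≈ 2.23266.
The purchase adds 3.8 billion of base, so ΔM = m × ΔMB = 2.23266 × (+3.8) ≈ 8.4841 billion.

$8.484 billion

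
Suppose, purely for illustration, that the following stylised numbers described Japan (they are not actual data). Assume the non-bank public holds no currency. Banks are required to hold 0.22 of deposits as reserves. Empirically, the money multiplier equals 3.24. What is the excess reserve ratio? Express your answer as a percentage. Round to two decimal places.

Using m = 3.24. Since m = (1 + c)/(c + rr + e), the denominator satisfies c + rr + e = (1 + c)/m = (1 + 0) / 3.24 ≈ 0.308642.
With c = 0 and rr = 0.22, the excess reserve ratio is 0.308642 − 0 − 0.22 = 0.088642.

8.86%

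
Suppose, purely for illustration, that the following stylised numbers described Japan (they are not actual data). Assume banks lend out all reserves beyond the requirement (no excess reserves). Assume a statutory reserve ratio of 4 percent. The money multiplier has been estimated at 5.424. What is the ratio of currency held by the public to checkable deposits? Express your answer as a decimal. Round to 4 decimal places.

0.1770

Using m = 5.424. From m = (1 + c)/(c + rr + e), rearranging gives 1 + c = m·(c + rr + e), so c·(1 − m) = m·(rr + e) − 1.
Hence c = [m·(rr + e) − 1]/(1 − m) = [5.424 × (0.04 + 0) − 1] / (1 − 5.424) ≈ 0.176998.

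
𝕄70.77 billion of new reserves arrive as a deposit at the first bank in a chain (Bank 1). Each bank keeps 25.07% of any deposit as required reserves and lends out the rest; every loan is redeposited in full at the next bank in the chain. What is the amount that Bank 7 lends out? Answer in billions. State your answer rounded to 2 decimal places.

𝕄9.39 billion

Each bank lends a fraction (1 − rr) = 0.7493 of the deposit it receives, so Bank 7 receives 70.77·0.7493^6 and lends 70.77·0.7493^7 ≈ 9.3851 billion.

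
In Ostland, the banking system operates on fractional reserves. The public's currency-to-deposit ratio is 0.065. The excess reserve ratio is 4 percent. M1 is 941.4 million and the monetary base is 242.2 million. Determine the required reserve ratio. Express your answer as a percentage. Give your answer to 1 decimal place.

Using m = M/MB = 941.4/242.2 ≈ 3.886870. Since m = (1 + c)/(c + rr + e), the denominator satisfies c + rr + e = (1 + c)/m = (1 + 0.065) / 3.886870 ≈ 0.273999.
With c = 0.065 and e = 0.04, the required reserve ratio is 0.273999 − 0.065 − 0.04 = 0.168999.

16.9%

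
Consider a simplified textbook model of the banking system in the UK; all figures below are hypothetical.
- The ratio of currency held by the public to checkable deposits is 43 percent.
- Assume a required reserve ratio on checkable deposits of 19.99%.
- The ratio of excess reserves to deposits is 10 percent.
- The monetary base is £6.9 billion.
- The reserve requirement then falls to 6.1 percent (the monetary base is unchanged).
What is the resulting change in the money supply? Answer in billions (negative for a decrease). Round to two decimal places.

£3.18 billion

Initially m₁ = (1 + 0.43) / (0.1999 + 0.1 + 0.43) ≈ 1.9592, so M₁ = 1.9592 × 6.9 ≈ 13.5185 billion.
After the change m₂ = (1 + 0.43) / (0.061 + 0.1 + 0.43) ≈ 2.4196, so M₂ = 2.4196 × 6.9 ≈ 16.6952 billion.
ΔM = M₂ − M₁ = 16.6952 − 13.5185 = 3.1767 billion.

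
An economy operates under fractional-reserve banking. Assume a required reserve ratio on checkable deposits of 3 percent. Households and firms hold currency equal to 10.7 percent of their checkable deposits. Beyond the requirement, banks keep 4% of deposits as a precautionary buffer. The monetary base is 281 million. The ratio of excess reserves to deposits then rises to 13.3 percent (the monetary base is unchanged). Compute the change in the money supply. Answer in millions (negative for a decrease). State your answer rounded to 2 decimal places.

Initially m₁ = (1 + 0.107) / (0.03 + 0.04 + 0.107) ≈ 6.254237, so M₁ = 6.254237 × 281 ≈ 1757.4406 million.
After the change m₂ = (1 + 0.107) / (0.03 + 0.133 + 0.107) = 4.1, so M₂ = 4.1 × 281 = 1152.1 million.
ΔM = M₂ − M₁ = 1152.1 − 1757.4406 = -605.3406 million.

-605.34 million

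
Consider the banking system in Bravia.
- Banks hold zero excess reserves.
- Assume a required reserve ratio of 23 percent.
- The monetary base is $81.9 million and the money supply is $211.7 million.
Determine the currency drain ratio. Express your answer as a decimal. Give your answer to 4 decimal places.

Using m = M/MB = 211.7/81.9 ≈ 2.584860. From m = (1 + c)/(c + rr + e), rearranging gives 1 + c = m·(c + rr + e), so c·(1 − m) = m·(rr + e) − 1.
Hence c = [m·(rr + e) − 1]/(1 − m) = [2.584860 × (0.23 + 0) − 1] / (1 − 2.584860) ≈ 0.255847.

0.2558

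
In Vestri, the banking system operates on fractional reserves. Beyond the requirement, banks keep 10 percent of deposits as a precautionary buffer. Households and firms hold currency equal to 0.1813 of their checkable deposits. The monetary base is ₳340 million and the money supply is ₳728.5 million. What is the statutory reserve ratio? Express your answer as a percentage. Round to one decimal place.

27.0%

Using m = M/MB = 728.5/340 ≈ 2.142647. Since m = (1 + c)/(c + rr + e), the denominator satisfies c + rr + e = (1 + c)/m = (1 + 0.1813) / 2.142647 ≈ 0.551327.
With c = 0.1813 and e = 0.1, the statutory reserve ratio is 0.551327 − 0.1813 − 0.1 = 0.270027.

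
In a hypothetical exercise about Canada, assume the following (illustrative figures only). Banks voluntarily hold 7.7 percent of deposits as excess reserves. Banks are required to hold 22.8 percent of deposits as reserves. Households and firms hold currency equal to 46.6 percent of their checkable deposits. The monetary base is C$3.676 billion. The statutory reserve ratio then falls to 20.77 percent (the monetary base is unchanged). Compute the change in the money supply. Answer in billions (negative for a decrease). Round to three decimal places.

Initially m₁ = (1 + 0.466) / (0.228 + 0.077 + 0.466) ≈ 1.90143, so M₁ = 1.90143 × 3.676 ≈ 6.9897 billion.
After the change m₂ = (1 + 0.466) / (0.2077 + 0.077 + 0.466) ≈ 1.95284, so M₂ = 1.95284 × 3.676 ≈ 7.1786 billion.
ΔM = M₂ − M₁ = 7.1786 − 6.9897 = 0.1889 billion.

C$0.189 billion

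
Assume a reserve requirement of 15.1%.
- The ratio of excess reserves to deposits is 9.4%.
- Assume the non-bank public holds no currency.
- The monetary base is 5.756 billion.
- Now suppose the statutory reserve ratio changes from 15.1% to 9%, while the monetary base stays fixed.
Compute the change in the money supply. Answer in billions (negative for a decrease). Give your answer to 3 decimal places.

Initially m₁ = 1 / (0.151 + 0.094) ≈ 4.08163, so M₁ = 4.08163 × 5.756 ≈ 23.4939 billion.
After the change m₂ = 1 / (0.09 + 0.094) ≈ 5.43478, so M₂ = 5.43478 × 5.756 ≈ 31.2826 billion.
ΔM = M₂ − M₁ = 31.2826 − 23.4939 = 7.7887 billion.

7.789 billion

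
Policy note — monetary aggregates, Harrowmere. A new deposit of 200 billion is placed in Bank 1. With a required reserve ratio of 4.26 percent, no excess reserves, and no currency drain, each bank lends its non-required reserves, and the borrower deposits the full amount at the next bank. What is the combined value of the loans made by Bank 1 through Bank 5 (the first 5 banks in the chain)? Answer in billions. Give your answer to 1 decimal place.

879.2 billion

Bank i lends (1 − rr)^i of the original deposit: Bank 1 lends 200·0.9574 = 191.4800, Bank 2 lends 200·0.9574² ≈ 183.3230, and so on.
Summing a geometric series: total = 200·[0.9574·(1 − 0.9574^5) / (1 − 0.9574)] ≈ 879.2310 billion.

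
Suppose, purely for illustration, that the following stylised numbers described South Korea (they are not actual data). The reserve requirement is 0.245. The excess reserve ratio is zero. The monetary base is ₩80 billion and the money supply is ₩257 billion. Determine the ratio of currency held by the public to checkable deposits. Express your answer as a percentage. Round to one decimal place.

9.6%

Using m = M/MB = 257/80 = 3.212500. From m = (1 + c)/(c + rr + e), rearranging gives 1 + c = m·(c + rr + e), so c·(1 − m) = m·(rr + e) − 1.
Hence c = [m·(rr + e) − 1]/(1 − m) = [3.212500 × (0.245 + 0) − 1] / (1 − 3.212500) ≈ 0.096243.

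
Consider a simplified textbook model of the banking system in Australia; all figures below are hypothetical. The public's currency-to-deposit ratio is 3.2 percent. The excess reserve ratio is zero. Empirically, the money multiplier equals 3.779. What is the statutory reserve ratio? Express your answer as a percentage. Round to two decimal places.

24.11%

Using m = 3.779. Since m = (1 + c)/(c + rr + e), the denominator satisfies c + rr + e = (1 + c)/m = (1 + 0.032) / 3.779 ≈ 0.273088.
With c = 0.032 and e = 0, the statutory reserve ratio is 0.273088 − 0.032 − 0 = 0.241088.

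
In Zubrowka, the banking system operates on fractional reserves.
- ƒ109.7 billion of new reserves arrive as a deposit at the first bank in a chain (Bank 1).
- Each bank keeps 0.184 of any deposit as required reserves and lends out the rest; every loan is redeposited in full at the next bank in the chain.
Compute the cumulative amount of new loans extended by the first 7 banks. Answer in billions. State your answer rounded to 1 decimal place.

Bank i lends (1 − rr)^i of the original deposit: Bank 1 lends 109.7·0.8160 = 89.5152, Bank 2 lends 109.7·0.8160² ≈ 73.0444, and so on.
Summing a geometric series: total = 109.7·[0.8160·(1 − 0.8160^7) / (1 − 0.8160)] ≈ 369.3004 billion.

ƒ369.3 billion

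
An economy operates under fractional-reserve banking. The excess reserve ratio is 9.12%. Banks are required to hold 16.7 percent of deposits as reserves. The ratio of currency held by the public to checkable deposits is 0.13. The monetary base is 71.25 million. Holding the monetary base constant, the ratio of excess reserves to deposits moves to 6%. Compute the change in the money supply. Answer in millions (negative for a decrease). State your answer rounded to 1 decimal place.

18.1 million

Initially m₁ = (1 + 0.13) / (0.167 + 0.0912 + 0.13) ≈ 2.9109, so M₁ = 2.9109 × 71.25 ≈ 207.4016 million.
After the change m₂ = (1 + 0.13) / (0.167 + 0.06 + 0.13) ≈ 3.1653, so M₂ = 3.1653 × 71.25 ≈ 225.5276 million.
ΔM = M₂ − M₁ = 225.5276 − 207.4016 = 18.126 million.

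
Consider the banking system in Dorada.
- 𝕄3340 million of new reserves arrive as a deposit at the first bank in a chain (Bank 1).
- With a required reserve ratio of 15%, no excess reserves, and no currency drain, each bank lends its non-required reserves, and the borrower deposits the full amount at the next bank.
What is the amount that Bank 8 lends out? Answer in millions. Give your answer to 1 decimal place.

𝕄910.1 million

Each bank lends a fraction (1 − rr) = 0.8500 of the deposit it receives, so Bank 8 receives 3340·0.8500^7 and lends 3340·0.8500^8 ≈ 910.1184 million.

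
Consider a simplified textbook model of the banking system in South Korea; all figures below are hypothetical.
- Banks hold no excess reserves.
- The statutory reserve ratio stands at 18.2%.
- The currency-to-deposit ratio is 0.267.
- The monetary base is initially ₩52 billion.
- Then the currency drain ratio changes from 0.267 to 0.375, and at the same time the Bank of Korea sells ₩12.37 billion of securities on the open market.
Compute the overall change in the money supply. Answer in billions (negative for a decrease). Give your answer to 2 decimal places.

-48.91 billion

Before: m₁ = (1 + 0.267) / (0.182 + 0.267) ≈ 2.82183, MB₁ = 52, so M₁ = 2.82183 × 52 ≈ 146.7352 billion.
After: m₂ = (1 + 0.375) / (0.182 + 0.375) ≈ 2.46858, MB₂ = 52 − 12.37 = 39.63, so M₂ = 2.46858 × 39.63 ≈ 97.8298 billion.
ΔM = M₂ − M₁ = 97.8298 − 146.7352 = -48.9054 billion.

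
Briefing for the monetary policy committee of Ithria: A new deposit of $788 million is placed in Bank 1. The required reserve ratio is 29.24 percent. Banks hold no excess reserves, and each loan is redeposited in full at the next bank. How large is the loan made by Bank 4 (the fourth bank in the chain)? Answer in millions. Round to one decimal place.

$197.6 million

Each bank lends a fraction (1 − rr) = 0.7076 of the deposit it receives, so Bank 4 receives 788·0.7076^3 and lends 788·0.7076^4 ≈ 197.5502 million.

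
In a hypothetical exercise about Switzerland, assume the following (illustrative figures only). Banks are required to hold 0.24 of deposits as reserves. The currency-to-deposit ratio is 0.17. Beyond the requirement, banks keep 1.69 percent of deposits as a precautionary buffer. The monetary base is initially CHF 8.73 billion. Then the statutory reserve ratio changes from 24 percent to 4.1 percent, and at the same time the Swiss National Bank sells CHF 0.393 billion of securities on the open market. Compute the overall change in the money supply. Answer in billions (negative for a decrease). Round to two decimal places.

Before: m₁ = (1 + 0.17) / (0.24 + 0.0169 + 0.17) ≈ 2.7407, MB₁ = 8.73, so M₁ = 2.7407 × 8.73 ≈ 23.9263 billion.
After: m₂ = (1 + 0.17) / (0.041 + 0.0169 + 0.17) ≈ 5.1338, MB₂ = 8.73 − 0.393 = 8.337, so M₂ = 5.1338 × 8.337 ≈ 42.8005 billion.
ΔM = M₂ − M₁ = 42.8005 − 23.9263 = 18.8742 billion.

CHF 18.87 billion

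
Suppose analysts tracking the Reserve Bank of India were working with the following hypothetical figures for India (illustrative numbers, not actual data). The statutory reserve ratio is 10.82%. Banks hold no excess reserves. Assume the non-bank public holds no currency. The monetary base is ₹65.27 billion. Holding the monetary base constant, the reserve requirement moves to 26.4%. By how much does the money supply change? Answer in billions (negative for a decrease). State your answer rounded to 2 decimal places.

-356.00 billion

Initially m₁ = 1 / (0.1082) ≈ 9.24214, so M₁ = 9.24214 × 65.27 ≈ 603.2345 billion.
After the change m₂ = 1 / (0.264) ≈ 3.78788, so M₂ = 3.78788 × 65.27 ≈ 247.2349 billion.
ΔM = M₂ − M₁ = 247.2349 − 603.2345 = -355.9996 billion.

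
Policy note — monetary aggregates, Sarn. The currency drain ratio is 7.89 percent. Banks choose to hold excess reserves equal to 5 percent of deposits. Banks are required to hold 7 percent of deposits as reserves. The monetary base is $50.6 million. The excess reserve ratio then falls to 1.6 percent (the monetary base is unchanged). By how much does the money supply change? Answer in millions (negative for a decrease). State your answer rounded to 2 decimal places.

Initially m₁ = (1 + 0.0789) / (0.07 + 0.05 + 0.0789) ≈ 5.42433, so M₁ = 5.42433 × 50.6 ≈ 274.4711 million.
After the change m₂ = (1 + 0.0789) / (0.07 + 0.016 + 0.0789) ≈ 6.54275, so M₂ = 6.54275 × 50.6 ≈ 331.0632 million.
ΔM = M₂ − M₁ = 331.0632 − 274.4711 = 56.5921 million.

$56.59 million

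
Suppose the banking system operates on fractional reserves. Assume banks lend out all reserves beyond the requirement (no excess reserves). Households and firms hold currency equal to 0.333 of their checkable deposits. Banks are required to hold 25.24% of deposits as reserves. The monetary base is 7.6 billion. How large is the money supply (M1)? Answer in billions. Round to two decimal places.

17.31 billion

The money multiplier is m = (1 + c) / (rr + c) = (1 + 0.333) / (0.2524 + 0.333) ≈ 2.2771.
So M = m × MB = 2.2771 × 7.6 ≈ 17.306 billion.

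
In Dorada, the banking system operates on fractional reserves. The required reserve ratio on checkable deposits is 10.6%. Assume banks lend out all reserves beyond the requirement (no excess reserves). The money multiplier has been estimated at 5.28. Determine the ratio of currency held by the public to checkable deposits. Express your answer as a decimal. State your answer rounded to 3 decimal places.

0.103

Using m = 5.28. From m = (1 + c)/(c + rr + e), rearranging gives 1 + c = m·(c + rr + e), so c·(1 − m) = m·(rr + e) − 1.
Hence c = [m·(rr + e) − 1]/(1 − m) = [5.28 × (0.106 + 0) − 1] / (1 − 5.28) ≈ 0.102879.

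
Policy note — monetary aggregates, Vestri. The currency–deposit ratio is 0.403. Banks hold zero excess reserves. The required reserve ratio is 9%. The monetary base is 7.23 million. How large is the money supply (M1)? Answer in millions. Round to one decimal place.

The money multiplier is m = (1 + c) / (rr + c) = (1 + 0.403) / (0.09 + 0.403) ≈ 2.8458.
So M = m × MB = 2.8458 × 7.23 ≈ 20.5751 million.

20.6 million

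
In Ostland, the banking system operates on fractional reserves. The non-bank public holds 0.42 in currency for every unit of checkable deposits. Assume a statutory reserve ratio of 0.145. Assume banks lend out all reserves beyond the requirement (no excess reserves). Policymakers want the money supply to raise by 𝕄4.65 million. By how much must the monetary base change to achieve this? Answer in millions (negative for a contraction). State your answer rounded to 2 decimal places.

𝕄1.85 million

The money multiplier is m = (1 + c) / (rr + c) = (1 + 0.42) / (0.145 + 0.42) ≈ 2.5133.
ΔMB = ΔM / m = (+4.65) / 2.5133 ≈ 1.8502 million.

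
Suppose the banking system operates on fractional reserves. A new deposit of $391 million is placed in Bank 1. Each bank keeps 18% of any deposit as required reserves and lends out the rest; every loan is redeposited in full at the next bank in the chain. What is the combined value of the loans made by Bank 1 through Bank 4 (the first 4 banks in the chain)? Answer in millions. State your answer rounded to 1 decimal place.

$975.9 million

Bank i lends (1 − rr)^i of the original deposit: Bank 1 lends 391·0.8200 = 320.6200, Bank 2 lends 391·0.8200² = 262.9084, and so on.
Summing a geometric series: total = 391·[0.8200·(1 − 0.8200^4) / (1 − 0.8200)] ≈ 975.8929 million.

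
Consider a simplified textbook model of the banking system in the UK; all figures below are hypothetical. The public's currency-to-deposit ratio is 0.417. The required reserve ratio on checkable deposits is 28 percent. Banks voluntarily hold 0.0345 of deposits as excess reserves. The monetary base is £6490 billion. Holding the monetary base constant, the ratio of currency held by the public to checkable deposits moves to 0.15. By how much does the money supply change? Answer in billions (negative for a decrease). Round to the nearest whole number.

Initially m₁ = (1 + 0.417) / (0.28 + 0.0345 + 0.417) ≈ 1.93712, so M₁ = 1.93712 × 6490 = 12571.9088 billion.
After the change m₂ = (1 + 0.15) / (0.28 + 0.0345 + 0.15) ≈ 2.47578, so M₂ = 2.47578 × 6490 = 16067.8122 billion.
ΔM = M₂ − M₁ = 16067.8122 − 12571.9088 = 3495.9034 billion.

£3496 billion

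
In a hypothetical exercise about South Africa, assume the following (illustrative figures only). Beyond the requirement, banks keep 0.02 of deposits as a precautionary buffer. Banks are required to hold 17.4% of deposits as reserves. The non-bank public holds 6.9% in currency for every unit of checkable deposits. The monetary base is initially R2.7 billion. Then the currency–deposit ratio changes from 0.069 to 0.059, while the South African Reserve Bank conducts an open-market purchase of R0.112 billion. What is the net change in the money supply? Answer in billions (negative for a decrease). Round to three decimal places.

R0.796 billion

Before: m₁ = (1 + 0.069) / (0.174 + 0.02 + 0.069) ≈ 4.06464, MB₁ = 2.7, so M₁ = 4.06464 × 2.7 ≈ 10.9745 billion.
After: m₂ = (1 + 0.059) / (0.174 + 0.02 + 0.059) ≈ 4.18577, MB₂ = 2.7 + 0.112 = 2.812, so M₂ = 4.18577 × 2.812 ≈ 11.7704 billion.
ΔM = M₂ − M₁ = 11.7704 − 10.9745 = 0.7959 billion.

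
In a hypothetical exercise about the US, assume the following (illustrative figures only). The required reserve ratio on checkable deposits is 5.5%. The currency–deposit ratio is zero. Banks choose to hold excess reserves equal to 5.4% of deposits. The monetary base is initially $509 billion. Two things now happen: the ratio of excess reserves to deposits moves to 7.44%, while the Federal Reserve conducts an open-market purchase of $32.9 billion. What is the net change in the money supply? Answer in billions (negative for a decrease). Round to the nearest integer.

Before: m₁ = 1 / (0.055 + 0.054) ≈ 9.1743, MB₁ = 509, so M₁ = 9.1743 × 509 = 4669.7187 billion.
After: m₂ = 1 / (0.055 + 0.0744) ≈ 7.7280, MB₂ = 509 + 32.9 = 541.9, so M₂ = 7.7280 × 541.9 = 4187.8032 billion.
ΔM = M₂ − M₁ = 4187.8032 − 4669.7187 = -481.9155 billion.

-482 billion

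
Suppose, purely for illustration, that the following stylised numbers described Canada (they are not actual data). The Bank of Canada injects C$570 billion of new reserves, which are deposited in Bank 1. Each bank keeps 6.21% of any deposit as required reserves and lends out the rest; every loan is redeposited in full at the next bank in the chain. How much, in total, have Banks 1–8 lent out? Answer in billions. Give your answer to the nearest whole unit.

Bank i lends (1 − rr)^i of the original deposit: Bank 1 lends 570·0.9379 = 534.6030, Bank 2 lends 570·0.9379² ≈ 501.4042, and so on.
Summing a geometric series: total = 570·[0.9379·(1 − 0.9379^8) / (1 − 0.9379)] ≈ 3454.1783 billion.

C$3454 billion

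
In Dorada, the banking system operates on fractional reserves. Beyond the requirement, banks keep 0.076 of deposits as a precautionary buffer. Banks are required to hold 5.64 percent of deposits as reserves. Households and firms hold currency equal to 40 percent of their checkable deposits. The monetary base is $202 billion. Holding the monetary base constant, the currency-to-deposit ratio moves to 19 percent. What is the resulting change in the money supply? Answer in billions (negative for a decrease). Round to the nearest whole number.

Initially m₁ = (1 + 0.4) / (0.0564 + 0.076 + 0.4) ≈ 2.6296, so M₁ = 2.6296 × 202 = 531.1792 billion.
After the change m₂ = (1 + 0.19) / (0.0564 + 0.076 + 0.19) ≈ 3.6911, so M₂ = 3.6911 × 202 = 745.6022 billion.
ΔM = M₂ − M₁ = 745.6022 − 531.1792 = 214.423 billion.

$214 billion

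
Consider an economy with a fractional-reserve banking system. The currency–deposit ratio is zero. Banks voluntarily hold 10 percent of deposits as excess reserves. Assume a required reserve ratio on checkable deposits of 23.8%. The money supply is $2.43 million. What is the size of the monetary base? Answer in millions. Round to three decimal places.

$0.821 million

The money multiplier is m = 1 / (rr + e) = 1 / (0.238 + 0.1) ≈ 2.95858.
MB = M / m = 2.43 / 2.95858 ≈ 0.8213 million.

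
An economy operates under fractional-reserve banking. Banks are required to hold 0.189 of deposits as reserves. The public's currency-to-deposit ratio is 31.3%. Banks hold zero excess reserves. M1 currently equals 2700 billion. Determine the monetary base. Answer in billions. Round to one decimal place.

1032.3 billion

The money multiplier is m = (1 + c) / (rr + c) = (1 + 0.313) / (0.189 + 0.313) ≈ 2.615538.
MB = M / m = 2700 / 2.615538 ≈ 1032.2924 billion.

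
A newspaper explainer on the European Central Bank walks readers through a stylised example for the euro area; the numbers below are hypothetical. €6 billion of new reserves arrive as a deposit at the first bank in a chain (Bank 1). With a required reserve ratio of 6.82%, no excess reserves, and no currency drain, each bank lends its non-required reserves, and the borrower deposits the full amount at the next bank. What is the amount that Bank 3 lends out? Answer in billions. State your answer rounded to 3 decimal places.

€4.854 billion

Each bank lends a fraction (1 − rr) = 0.9318 of the deposit it receives, so Bank 3 receives 6·0.9318^2 and lends 6·0.9318^3 ≈ 4.8542 billion.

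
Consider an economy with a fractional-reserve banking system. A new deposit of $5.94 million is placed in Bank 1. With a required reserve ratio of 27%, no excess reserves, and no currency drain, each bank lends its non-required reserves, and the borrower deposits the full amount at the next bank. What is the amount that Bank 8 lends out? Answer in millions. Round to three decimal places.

Each bank lends a fraction (1 − rr) = 0.7300 of the deposit it receives, so Bank 8 receives 5.94·0.7300^7 and lends 5.94·0.7300^8 ≈ 0.4790 million.

$0.479 million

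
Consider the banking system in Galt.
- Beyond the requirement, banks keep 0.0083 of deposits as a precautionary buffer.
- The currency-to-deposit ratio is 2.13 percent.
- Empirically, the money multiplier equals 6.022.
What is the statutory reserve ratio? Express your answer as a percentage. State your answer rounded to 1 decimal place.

Using m = 6.022. Since m = (1 + c)/(c + rr + e), the denominator satisfies c + rr + e = (1 + c)/m = (1 + 0.0213) / 6.022 ≈ 0.169595.
With c = 0.0213 and e = 0.0083, the statutory reserve ratio is 0.169595 − 0.0213 − 0.0083 = 0.139995.

14.0%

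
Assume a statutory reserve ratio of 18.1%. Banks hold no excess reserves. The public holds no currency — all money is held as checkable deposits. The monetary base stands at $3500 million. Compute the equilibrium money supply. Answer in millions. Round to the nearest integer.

$19337 million

With no currency drain or excess reserves, the money multiplier is m = 1/rr = 1/0.181 ≈ 5.52486.
Money supply M = m × MB = 5.52486 × 3500 = 19337.01 million.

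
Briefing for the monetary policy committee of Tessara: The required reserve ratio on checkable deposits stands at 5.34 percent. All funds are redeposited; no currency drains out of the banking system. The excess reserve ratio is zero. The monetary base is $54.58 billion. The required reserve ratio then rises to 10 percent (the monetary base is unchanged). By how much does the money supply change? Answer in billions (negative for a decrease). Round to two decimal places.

-476.30 billion

Initially m₁ = 1 / (0.0534) ≈ 18.72659, so M₁ = 18.72659 × 54.58 ≈ 1022.0973 billion.
After the change m₂ = 1 / (0.1) = 10, so M₂ = 10 × 54.58 = 545.8 billion.
ΔM = M₂ − M₁ = 545.8 − 1022.0973 = -476.2973 billion.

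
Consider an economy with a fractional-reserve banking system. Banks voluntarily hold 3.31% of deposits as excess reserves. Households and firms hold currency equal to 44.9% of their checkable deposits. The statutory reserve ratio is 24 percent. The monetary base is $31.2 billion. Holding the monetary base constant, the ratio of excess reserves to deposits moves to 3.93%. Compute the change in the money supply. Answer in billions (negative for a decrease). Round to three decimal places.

-0.533 billion

Initially m₁ = (1 + 0.449) / (0.24 + 0.0331 + 0.449) ≈ 2.006647, so M₁ = 2.006647 × 31.2 ≈ 62.6074 billion.
After the change m₂ = (1 + 0.449) / (0.24 + 0.0393 + 0.449) ≈ 1.989565, so M₂ = 1.989565 × 31.2 ≈ 62.0744 billion.
ΔM = M₂ − M₁ = 62.0744 − 62.6074 = -0.533 billion.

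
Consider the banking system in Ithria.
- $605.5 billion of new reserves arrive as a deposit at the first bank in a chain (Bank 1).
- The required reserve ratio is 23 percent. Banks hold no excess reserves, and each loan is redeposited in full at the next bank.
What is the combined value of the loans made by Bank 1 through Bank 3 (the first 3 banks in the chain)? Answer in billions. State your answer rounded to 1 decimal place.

$1101.7 billion

Bank i lends (1 − rr)^i of the original deposit: Bank 1 lends 605.5·0.7700 = 466.2350, Bank 2 lends 605.5·0.7700² ≈ 359.0010, and so on.
Summing a geometric series: total = 605.5·[0.7700·(1 − 0.7700^3) / (1 − 0.7700)] ≈ 1101.6667 billion.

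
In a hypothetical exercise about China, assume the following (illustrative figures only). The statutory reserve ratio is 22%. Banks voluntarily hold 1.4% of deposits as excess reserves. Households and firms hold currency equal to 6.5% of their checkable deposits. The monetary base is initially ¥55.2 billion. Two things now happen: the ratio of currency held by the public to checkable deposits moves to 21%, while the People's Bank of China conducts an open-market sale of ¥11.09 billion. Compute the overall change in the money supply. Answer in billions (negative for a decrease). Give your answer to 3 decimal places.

-76.406 billion

Before: m₁ = (1 + 0.065) / (0.22 + 0.014 + 0.065) ≈ 3.561873, MB₁ = 55.2, so M₁ = 3.561873 × 55.2 ≈ 196.6154 billion.
After: m₂ = (1 + 0.21) / (0.22 + 0.014 + 0.21) ≈ 2.725225, MB₂ = 55.2 − 11.09 = 44.11, so M₂ = 2.725225 × 44.11 ≈ 120.2097 billion.
ΔM = M₂ − M₁ = 120.2097 − 196.6154 = -76.4057 billion.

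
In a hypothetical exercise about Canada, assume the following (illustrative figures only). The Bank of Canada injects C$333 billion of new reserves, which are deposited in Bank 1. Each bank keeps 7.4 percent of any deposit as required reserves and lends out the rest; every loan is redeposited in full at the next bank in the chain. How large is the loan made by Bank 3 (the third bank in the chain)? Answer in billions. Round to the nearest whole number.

C$264 billion

Each bank lends a fraction (1 − rr) = 0.9260 of the deposit it receives, so Bank 3 receives 333·0.9260^2 and lends 333·0.9260^3 ≈ 264.4096 billion.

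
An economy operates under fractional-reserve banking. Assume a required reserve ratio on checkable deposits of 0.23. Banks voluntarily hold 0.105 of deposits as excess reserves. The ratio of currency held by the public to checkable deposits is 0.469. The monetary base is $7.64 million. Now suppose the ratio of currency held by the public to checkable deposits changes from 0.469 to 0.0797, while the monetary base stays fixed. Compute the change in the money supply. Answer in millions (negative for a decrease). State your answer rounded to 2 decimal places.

$5.93 million

Initially m₁ = (1 + 0.469) / (0.23 + 0.105 + 0.469) ≈ 1.8271, so M₁ = 1.8271 × 7.64 ≈ 13.959 million.
After the change m₂ = (1 + 0.0797) / (0.23 + 0.105 + 0.0797) ≈ 2.6036, so M₂ = 2.6036 × 7.64 ≈ 19.8915 million.
ΔM = M₂ − M₁ = 19.8915 − 13.959 = 5.9325 million.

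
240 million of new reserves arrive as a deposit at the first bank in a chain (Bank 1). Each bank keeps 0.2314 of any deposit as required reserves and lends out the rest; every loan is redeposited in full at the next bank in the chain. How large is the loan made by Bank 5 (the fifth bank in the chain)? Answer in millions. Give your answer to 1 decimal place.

Each bank lends a fraction (1 − rr) = 0.7686 of the deposit it receives, so Bank 5 receives 240·0.7686^4 and lends 240·0.7686^5 ≈ 64.3744 million.

64.4 million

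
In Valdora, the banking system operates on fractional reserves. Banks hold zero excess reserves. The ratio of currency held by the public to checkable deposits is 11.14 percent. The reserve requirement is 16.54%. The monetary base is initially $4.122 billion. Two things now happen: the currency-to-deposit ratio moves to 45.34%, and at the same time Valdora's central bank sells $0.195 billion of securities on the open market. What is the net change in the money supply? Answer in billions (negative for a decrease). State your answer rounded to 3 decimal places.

-7.327 billion

Before: m₁ = (1 + 0.1114) / (0.1654 + 0.1114) ≈ 4.01517, MB₁ = 4.122, so M₁ = 4.01517 × 4.122 ≈ 16.5505 billion.
After: m₂ = (1 + 0.4534) / (0.1654 + 0.4534) ≈ 2.34874, MB₂ = 4.122 − 0.195 = 3.927, so M₂ = 2.34874 × 3.927 ≈ 9.2235 billion.
ΔM = M₂ − M₁ = 9.2235 − 16.5505 = -7.327 billion.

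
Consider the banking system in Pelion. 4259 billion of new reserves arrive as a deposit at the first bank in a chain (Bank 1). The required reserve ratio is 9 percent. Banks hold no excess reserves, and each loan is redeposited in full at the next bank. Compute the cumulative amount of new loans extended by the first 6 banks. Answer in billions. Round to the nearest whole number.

Bank i lends (1 − rr)^i of the original deposit: Bank 1 lends 4259·0.9100 = 3875.6900, Bank 2 lends 4259·0.9100² = 3526.8779, and so on.
Summing a geometric series: total = 4259·[0.9100·(1 − 0.9100^6) / (1 − 0.9100)] ≈ 18608.9424 billion.

18609 billion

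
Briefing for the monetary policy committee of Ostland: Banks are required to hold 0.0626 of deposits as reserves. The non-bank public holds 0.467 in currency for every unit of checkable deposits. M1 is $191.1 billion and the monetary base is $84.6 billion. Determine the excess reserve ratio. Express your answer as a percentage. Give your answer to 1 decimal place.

12.0%

Using m = M/MB = 191.1/84.6 ≈ 2.258865. Since m = (1 + c)/(c + rr + e), the denominator satisfies c + rr + e = (1 + c)/m = (1 + 0.467) / 2.258865 ≈ 0.649441.
With c = 0.467 and rr = 0.0626, the excess reserve ratio is 0.649441 − 0.467 − 0.0626 = 0.119841.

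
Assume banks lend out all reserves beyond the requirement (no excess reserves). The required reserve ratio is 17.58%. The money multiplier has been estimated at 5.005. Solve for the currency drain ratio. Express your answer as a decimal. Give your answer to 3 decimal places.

Using m = 5.005. From m = (1 + c)/(c + rr + e), rearranging gives 1 + c = m·(c + rr + e), so c·(1 − m) = m·(rr + e) − 1.
Hence c = [m·(rr + e) − 1]/(1 − m) = [5.005 × (0.1758 + 0) − 1] / (1 − 5.005) ≈ 0.029993.

0.030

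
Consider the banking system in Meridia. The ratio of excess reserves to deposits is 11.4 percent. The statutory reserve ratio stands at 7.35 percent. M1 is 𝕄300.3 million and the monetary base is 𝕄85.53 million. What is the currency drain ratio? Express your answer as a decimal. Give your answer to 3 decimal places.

Using m = M/MB = 300.3/85.53 ≈ 3.511049. From m = (1 + c)/(c + rr + e), rearranging gives 1 + c = m·(c + rr + e), so c·(1 − m) = m·(rr + e) − 1.
Hence c = [m·(rr + e) − 1]/(1 − m) = [3.511049 × (0.0735 + 0.114) − 1] / (1 − 3.511049) ≈ 0.136070.

0.136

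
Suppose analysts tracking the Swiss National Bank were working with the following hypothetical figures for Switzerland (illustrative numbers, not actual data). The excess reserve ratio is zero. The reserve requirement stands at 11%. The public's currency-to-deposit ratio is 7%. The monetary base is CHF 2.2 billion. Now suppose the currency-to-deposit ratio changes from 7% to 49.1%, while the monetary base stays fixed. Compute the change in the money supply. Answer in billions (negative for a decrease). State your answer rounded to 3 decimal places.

Initially m₁ = (1 + 0.07) / (0.11 + 0.07) ≈ 5.94444, so M₁ = 5.94444 × 2.2 ≈ 13.0778 billion.
After the change m₂ = (1 + 0.491) / (0.11 + 0.491) ≈ 2.48087, so M₂ = 2.48087 × 2.2 ≈ 5.4579 billion.
ΔM = M₂ − M₁ = 5.4579 − 13.0778 = -7.6199 billion.

-7.620 billion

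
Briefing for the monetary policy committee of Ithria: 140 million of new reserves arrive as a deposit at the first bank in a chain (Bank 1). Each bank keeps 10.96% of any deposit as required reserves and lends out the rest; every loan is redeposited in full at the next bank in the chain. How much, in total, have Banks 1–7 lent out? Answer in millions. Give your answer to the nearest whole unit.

Bank i lends (1 − rr)^i of the original deposit: Bank 1 lends 140·0.8904 = 124.6560, Bank 2 lends 140·0.8904² ≈ 110.9937, and so on.
Summing a geometric series: total = 140·[0.8904·(1 − 0.8904^7) / (1 − 0.8904)] ≈ 632.7125 million.

633 million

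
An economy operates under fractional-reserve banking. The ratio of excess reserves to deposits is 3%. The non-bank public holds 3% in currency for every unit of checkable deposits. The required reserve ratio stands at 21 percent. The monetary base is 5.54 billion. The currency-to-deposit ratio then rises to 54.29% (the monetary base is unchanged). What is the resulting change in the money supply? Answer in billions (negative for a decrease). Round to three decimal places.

Initially m₁ = (1 + 0.03) / (0.21 + 0.03 + 0.03) ≈ 3.81481, so M₁ = 3.81481 × 5.54 ≈ 21.134 billion.
After the change m₂ = (1 + 0.5429) / (0.21 + 0.03 + 0.5429) ≈ 1.97075, so M₂ = 1.97075 × 5.54 ≈ 10.918 billion.
ΔM = M₂ − M₁ = 10.918 − 21.134 = -10.216 billion.

-10.216 billion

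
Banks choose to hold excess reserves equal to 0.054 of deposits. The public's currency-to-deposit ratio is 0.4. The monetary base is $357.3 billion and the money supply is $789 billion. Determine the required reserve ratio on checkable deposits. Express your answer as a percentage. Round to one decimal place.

Using m = M/MB = 789/357.3 ≈ 2.208228. Since m = (1 + c)/(c + rr + e), the denominator satisfies c + rr + e = (1 + c)/m = (1 + 0.4) / 2.208228 ≈ 0.633993.
With c = 0.4 and e = 0.054, the required reserve ratio on checkable deposits is 0.633993 − 0.4 − 0.054 = 0.179993.

18.0%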